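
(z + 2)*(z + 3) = z^2 + 5*z + 6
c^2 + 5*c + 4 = (c + 1)*(c + 4)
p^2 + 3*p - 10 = (p - 2)*(p + 5)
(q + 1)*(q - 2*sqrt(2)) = q^2 - 2*sqrt(2)*q + q - 2*sqrt(2)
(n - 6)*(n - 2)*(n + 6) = n^3 - 2*n^2 - 36*n + 72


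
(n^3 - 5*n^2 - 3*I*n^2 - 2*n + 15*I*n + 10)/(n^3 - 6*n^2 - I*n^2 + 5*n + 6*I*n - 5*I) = (n - 2*I)/(n - 1)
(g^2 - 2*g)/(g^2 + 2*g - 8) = g/(g + 4)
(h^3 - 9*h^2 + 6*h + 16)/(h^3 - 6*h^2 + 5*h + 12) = (h^2 - 10*h + 16)/(h^2 - 7*h + 12)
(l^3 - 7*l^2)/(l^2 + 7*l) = l*(l - 7)/(l + 7)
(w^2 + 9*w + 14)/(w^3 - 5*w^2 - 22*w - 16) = (w + 7)/(w^2 - 7*w - 8)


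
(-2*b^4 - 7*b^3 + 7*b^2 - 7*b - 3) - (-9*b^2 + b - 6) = -2*b^4 - 7*b^3 + 16*b^2 - 8*b + 3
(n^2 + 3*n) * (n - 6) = n^3 - 3*n^2 - 18*n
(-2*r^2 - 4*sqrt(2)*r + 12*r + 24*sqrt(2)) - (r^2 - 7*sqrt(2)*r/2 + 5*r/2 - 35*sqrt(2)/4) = -3*r^2 - sqrt(2)*r/2 + 19*r/2 + 131*sqrt(2)/4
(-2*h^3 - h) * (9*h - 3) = -18*h^4 + 6*h^3 - 9*h^2 + 3*h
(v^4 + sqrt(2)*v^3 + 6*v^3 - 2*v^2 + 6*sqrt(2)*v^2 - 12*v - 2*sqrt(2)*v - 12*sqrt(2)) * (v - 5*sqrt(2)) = v^5 - 4*sqrt(2)*v^4 + 6*v^4 - 24*sqrt(2)*v^3 - 12*v^3 - 72*v^2 + 8*sqrt(2)*v^2 + 20*v + 48*sqrt(2)*v + 120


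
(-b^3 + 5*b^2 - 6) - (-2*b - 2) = -b^3 + 5*b^2 + 2*b - 4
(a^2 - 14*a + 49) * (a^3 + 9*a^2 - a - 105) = a^5 - 5*a^4 - 78*a^3 + 350*a^2 + 1421*a - 5145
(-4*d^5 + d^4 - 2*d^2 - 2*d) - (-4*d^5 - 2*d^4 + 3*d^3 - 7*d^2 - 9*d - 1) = 3*d^4 - 3*d^3 + 5*d^2 + 7*d + 1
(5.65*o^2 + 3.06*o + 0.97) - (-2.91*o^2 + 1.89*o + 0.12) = 8.56*o^2 + 1.17*o + 0.85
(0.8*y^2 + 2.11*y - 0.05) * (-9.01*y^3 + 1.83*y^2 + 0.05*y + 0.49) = -7.208*y^5 - 17.5471*y^4 + 4.3518*y^3 + 0.406*y^2 + 1.0314*y - 0.0245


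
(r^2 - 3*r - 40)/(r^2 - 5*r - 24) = (r + 5)/(r + 3)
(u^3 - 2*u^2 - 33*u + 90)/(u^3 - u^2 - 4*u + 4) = (u^3 - 2*u^2 - 33*u + 90)/(u^3 - u^2 - 4*u + 4)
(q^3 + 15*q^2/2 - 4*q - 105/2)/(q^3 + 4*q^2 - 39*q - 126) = (q - 5/2)/(q - 6)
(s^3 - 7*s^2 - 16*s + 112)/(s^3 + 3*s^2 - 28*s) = (s^2 - 3*s - 28)/(s*(s + 7))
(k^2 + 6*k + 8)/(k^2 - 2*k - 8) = (k + 4)/(k - 4)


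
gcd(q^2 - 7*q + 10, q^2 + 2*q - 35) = q - 5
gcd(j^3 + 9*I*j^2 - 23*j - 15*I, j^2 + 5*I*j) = j + 5*I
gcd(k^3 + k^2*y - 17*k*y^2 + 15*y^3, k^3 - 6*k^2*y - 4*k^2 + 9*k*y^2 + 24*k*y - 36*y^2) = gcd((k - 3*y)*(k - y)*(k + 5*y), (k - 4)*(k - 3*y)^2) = -k + 3*y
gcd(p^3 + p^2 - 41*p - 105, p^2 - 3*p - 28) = p - 7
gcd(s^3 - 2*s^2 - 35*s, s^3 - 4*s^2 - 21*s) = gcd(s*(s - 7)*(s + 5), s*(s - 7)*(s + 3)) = s^2 - 7*s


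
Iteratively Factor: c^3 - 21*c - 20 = (c + 4)*(c^2 - 4*c - 5) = (c + 1)*(c + 4)*(c - 5)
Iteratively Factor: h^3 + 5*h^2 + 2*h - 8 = (h + 2)*(h^2 + 3*h - 4) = (h + 2)*(h + 4)*(h - 1)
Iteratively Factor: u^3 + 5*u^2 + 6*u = (u + 3)*(u^2 + 2*u) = (u + 2)*(u + 3)*(u)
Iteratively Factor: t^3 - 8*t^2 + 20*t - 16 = (t - 2)*(t^2 - 6*t + 8) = (t - 4)*(t - 2)*(t - 2)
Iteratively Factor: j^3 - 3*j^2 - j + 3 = (j - 1)*(j^2 - 2*j - 3) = (j - 1)*(j + 1)*(j - 3)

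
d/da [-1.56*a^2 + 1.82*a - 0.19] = 1.82 - 3.12*a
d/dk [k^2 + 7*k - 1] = 2*k + 7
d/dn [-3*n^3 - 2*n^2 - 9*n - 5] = -9*n^2 - 4*n - 9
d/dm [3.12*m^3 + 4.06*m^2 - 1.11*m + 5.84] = 9.36*m^2 + 8.12*m - 1.11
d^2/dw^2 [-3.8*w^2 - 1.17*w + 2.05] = -7.60000000000000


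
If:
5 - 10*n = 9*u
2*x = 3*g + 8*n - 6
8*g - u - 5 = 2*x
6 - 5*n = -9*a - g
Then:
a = 163*x/2457 - 1103/2457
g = 62*x/273 + 170/273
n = 15*x/91 + 47/91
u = -50*x/273 - 5/273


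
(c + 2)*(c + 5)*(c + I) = c^3 + 7*c^2 + I*c^2 + 10*c + 7*I*c + 10*I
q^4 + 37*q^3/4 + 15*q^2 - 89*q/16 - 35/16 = (q - 1/2)*(q + 1/4)*(q + 5/2)*(q + 7)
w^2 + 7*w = w*(w + 7)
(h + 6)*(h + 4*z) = h^2 + 4*h*z + 6*h + 24*z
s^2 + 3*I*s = s*(s + 3*I)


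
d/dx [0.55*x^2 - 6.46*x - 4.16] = 1.1*x - 6.46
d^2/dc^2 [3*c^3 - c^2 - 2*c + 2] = 18*c - 2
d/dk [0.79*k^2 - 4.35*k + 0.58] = 1.58*k - 4.35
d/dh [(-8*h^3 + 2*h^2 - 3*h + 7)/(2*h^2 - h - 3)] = 4*(-4*h^4 + 4*h^3 + 19*h^2 - 10*h + 4)/(4*h^4 - 4*h^3 - 11*h^2 + 6*h + 9)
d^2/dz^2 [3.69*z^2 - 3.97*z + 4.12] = 7.38000000000000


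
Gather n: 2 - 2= 0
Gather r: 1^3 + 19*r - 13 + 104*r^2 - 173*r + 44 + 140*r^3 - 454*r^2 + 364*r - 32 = 140*r^3 - 350*r^2 + 210*r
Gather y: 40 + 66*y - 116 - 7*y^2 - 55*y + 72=-7*y^2 + 11*y - 4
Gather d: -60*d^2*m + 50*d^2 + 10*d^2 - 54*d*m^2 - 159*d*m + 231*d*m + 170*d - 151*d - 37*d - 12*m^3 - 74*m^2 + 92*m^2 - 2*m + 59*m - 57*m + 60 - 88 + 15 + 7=d^2*(60 - 60*m) + d*(-54*m^2 + 72*m - 18) - 12*m^3 + 18*m^2 - 6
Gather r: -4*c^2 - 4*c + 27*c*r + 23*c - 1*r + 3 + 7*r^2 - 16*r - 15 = -4*c^2 + 19*c + 7*r^2 + r*(27*c - 17) - 12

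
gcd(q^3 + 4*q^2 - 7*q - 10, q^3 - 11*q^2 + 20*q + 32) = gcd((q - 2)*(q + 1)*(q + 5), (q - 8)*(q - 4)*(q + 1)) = q + 1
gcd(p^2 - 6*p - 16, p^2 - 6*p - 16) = p^2 - 6*p - 16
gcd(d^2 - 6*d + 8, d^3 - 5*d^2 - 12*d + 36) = d - 2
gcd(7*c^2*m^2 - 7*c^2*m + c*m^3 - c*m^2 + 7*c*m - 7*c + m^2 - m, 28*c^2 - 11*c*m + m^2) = 1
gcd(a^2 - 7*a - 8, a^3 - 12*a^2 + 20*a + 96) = a - 8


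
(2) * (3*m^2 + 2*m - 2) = 6*m^2 + 4*m - 4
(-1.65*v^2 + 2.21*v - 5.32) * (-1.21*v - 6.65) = 1.9965*v^3 + 8.2984*v^2 - 8.2593*v + 35.378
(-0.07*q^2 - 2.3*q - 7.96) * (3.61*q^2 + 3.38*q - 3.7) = -0.2527*q^4 - 8.5396*q^3 - 36.2506*q^2 - 18.3948*q + 29.452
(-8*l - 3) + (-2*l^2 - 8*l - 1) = -2*l^2 - 16*l - 4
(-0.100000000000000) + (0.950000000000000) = 0.850000000000000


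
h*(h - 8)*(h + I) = h^3 - 8*h^2 + I*h^2 - 8*I*h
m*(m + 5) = m^2 + 5*m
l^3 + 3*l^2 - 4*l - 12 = (l - 2)*(l + 2)*(l + 3)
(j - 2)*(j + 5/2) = j^2 + j/2 - 5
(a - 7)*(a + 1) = a^2 - 6*a - 7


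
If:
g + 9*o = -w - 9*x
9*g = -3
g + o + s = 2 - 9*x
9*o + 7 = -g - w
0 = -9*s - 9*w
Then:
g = -1/3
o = -17/15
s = -53/15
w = 53/15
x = 7/9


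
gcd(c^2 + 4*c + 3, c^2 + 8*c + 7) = c + 1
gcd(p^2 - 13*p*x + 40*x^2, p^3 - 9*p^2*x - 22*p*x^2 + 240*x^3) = -p + 8*x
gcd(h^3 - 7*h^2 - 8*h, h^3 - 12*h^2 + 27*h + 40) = h^2 - 7*h - 8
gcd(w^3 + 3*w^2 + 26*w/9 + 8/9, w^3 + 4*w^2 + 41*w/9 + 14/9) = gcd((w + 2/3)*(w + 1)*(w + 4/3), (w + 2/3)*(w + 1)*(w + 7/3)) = w^2 + 5*w/3 + 2/3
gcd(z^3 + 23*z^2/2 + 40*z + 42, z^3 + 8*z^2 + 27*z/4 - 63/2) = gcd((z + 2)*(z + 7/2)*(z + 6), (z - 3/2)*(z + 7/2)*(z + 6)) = z^2 + 19*z/2 + 21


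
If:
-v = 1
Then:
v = -1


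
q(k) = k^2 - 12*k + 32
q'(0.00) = -12.00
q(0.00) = 32.00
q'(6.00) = 0.00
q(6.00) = -4.00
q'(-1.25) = -14.50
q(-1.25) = 48.56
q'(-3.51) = -19.02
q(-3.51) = 86.44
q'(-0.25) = -12.50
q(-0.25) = 35.06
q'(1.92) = -8.16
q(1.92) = 12.65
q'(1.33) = -9.34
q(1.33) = 17.81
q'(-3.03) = -18.06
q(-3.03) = 77.54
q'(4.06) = -3.88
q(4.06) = -0.24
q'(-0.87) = -13.74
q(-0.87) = 43.20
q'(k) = 2*k - 12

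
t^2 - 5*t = t*(t - 5)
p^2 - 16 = (p - 4)*(p + 4)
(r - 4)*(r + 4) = r^2 - 16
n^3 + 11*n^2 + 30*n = n*(n + 5)*(n + 6)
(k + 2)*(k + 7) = k^2 + 9*k + 14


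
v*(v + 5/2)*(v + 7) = v^3 + 19*v^2/2 + 35*v/2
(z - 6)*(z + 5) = z^2 - z - 30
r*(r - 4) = r^2 - 4*r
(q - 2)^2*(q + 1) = q^3 - 3*q^2 + 4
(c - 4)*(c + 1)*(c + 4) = c^3 + c^2 - 16*c - 16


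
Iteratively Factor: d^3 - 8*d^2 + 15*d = (d)*(d^2 - 8*d + 15) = d*(d - 5)*(d - 3)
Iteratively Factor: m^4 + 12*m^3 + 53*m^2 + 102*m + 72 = (m + 4)*(m^3 + 8*m^2 + 21*m + 18) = (m + 3)*(m + 4)*(m^2 + 5*m + 6) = (m + 2)*(m + 3)*(m + 4)*(m + 3)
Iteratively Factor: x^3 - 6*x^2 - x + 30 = (x - 5)*(x^2 - x - 6) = (x - 5)*(x + 2)*(x - 3)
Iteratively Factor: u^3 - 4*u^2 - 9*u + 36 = (u - 3)*(u^2 - u - 12) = (u - 4)*(u - 3)*(u + 3)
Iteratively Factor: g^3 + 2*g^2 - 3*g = (g + 3)*(g^2 - g) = g*(g + 3)*(g - 1)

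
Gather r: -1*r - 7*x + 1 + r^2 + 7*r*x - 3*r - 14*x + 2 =r^2 + r*(7*x - 4) - 21*x + 3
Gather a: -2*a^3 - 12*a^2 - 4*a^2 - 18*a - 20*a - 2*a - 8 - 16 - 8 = -2*a^3 - 16*a^2 - 40*a - 32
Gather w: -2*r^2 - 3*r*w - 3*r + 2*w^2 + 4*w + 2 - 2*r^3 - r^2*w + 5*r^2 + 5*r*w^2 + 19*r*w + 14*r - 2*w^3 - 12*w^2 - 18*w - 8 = -2*r^3 + 3*r^2 + 11*r - 2*w^3 + w^2*(5*r - 10) + w*(-r^2 + 16*r - 14) - 6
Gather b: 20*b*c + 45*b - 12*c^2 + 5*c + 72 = b*(20*c + 45) - 12*c^2 + 5*c + 72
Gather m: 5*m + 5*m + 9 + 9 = 10*m + 18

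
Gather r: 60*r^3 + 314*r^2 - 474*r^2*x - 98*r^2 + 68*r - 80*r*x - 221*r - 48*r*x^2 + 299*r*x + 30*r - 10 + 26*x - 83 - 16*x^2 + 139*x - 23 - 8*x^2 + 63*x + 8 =60*r^3 + r^2*(216 - 474*x) + r*(-48*x^2 + 219*x - 123) - 24*x^2 + 228*x - 108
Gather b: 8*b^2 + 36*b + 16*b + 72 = 8*b^2 + 52*b + 72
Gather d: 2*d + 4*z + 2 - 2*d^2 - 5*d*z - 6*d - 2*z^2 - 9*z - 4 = -2*d^2 + d*(-5*z - 4) - 2*z^2 - 5*z - 2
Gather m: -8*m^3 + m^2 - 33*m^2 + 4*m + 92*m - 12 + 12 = -8*m^3 - 32*m^2 + 96*m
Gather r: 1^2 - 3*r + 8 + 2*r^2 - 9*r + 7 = 2*r^2 - 12*r + 16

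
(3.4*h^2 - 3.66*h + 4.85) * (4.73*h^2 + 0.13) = 16.082*h^4 - 17.3118*h^3 + 23.3825*h^2 - 0.4758*h + 0.6305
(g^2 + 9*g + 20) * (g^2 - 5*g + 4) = g^4 + 4*g^3 - 21*g^2 - 64*g + 80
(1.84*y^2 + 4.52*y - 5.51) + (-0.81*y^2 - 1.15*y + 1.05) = 1.03*y^2 + 3.37*y - 4.46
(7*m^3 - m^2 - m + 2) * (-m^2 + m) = -7*m^5 + 8*m^4 - 3*m^2 + 2*m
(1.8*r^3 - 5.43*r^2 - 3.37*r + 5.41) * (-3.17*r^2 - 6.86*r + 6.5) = -5.706*r^5 + 4.8651*r^4 + 59.6327*r^3 - 29.3265*r^2 - 59.0176*r + 35.165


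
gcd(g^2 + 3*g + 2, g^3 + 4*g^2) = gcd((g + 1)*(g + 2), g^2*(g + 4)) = 1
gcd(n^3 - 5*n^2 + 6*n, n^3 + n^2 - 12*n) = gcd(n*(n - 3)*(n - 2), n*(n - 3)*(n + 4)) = n^2 - 3*n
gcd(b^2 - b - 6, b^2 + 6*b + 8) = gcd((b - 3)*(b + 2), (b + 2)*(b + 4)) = b + 2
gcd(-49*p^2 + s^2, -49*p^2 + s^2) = 49*p^2 - s^2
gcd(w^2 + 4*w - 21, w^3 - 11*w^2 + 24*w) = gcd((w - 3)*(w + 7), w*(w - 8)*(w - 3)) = w - 3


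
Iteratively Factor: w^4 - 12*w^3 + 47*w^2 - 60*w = (w - 3)*(w^3 - 9*w^2 + 20*w) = w*(w - 3)*(w^2 - 9*w + 20) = w*(w - 4)*(w - 3)*(w - 5)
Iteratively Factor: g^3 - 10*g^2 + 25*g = (g - 5)*(g^2 - 5*g) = g*(g - 5)*(g - 5)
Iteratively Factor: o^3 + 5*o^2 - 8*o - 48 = (o + 4)*(o^2 + o - 12) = (o - 3)*(o + 4)*(o + 4)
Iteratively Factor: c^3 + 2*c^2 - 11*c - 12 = (c + 1)*(c^2 + c - 12) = (c - 3)*(c + 1)*(c + 4)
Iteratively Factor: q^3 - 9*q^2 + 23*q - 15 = (q - 5)*(q^2 - 4*q + 3) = (q - 5)*(q - 1)*(q - 3)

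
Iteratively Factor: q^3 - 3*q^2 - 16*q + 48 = (q - 3)*(q^2 - 16) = (q - 3)*(q + 4)*(q - 4)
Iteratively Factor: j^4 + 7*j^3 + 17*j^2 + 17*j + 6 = (j + 2)*(j^3 + 5*j^2 + 7*j + 3) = (j + 2)*(j + 3)*(j^2 + 2*j + 1) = (j + 1)*(j + 2)*(j + 3)*(j + 1)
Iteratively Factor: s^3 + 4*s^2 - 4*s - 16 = (s - 2)*(s^2 + 6*s + 8) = (s - 2)*(s + 4)*(s + 2)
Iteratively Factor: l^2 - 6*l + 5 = (l - 5)*(l - 1)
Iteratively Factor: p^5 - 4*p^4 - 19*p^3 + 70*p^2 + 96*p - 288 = (p - 4)*(p^4 - 19*p^2 - 6*p + 72) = (p - 4)^2*(p^3 + 4*p^2 - 3*p - 18) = (p - 4)^2*(p + 3)*(p^2 + p - 6) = (p - 4)^2*(p + 3)^2*(p - 2)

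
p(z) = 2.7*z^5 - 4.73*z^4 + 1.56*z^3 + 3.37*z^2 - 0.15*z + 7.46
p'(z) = 13.5*z^4 - 18.92*z^3 + 4.68*z^2 + 6.74*z - 0.15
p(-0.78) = 6.36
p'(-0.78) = 11.42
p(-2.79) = -742.81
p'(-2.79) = 1246.37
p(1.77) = 26.88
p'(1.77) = 54.03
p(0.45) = 8.07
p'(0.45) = 2.66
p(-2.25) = -269.83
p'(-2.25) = 569.88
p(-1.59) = -47.72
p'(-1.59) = 163.30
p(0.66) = 8.72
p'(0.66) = 3.46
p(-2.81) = -768.07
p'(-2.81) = 1279.37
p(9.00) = 129815.09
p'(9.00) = 75220.41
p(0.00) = 7.46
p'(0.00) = -0.15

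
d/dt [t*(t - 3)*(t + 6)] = 3*t^2 + 6*t - 18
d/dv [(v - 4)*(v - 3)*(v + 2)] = 3*v^2 - 10*v - 2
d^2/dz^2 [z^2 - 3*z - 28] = 2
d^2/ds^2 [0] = 0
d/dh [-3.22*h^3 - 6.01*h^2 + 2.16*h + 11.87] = -9.66*h^2 - 12.02*h + 2.16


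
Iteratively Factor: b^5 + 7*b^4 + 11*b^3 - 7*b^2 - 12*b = (b + 4)*(b^4 + 3*b^3 - b^2 - 3*b) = (b + 3)*(b + 4)*(b^3 - b) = b*(b + 3)*(b + 4)*(b^2 - 1) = b*(b - 1)*(b + 3)*(b + 4)*(b + 1)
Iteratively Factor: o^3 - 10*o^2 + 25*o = (o - 5)*(o^2 - 5*o) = o*(o - 5)*(o - 5)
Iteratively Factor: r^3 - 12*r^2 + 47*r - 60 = (r - 4)*(r^2 - 8*r + 15) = (r - 5)*(r - 4)*(r - 3)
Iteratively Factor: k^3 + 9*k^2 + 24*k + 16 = (k + 4)*(k^2 + 5*k + 4) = (k + 4)^2*(k + 1)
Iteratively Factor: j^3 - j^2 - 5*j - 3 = (j + 1)*(j^2 - 2*j - 3) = (j + 1)^2*(j - 3)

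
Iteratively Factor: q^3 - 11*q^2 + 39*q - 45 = (q - 3)*(q^2 - 8*q + 15) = (q - 3)^2*(q - 5)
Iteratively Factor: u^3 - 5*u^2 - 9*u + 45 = (u - 3)*(u^2 - 2*u - 15) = (u - 3)*(u + 3)*(u - 5)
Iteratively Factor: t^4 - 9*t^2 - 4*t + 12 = (t - 1)*(t^3 + t^2 - 8*t - 12) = (t - 3)*(t - 1)*(t^2 + 4*t + 4) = (t - 3)*(t - 1)*(t + 2)*(t + 2)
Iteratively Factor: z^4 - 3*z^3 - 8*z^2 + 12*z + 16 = (z - 2)*(z^3 - z^2 - 10*z - 8) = (z - 2)*(z + 1)*(z^2 - 2*z - 8) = (z - 2)*(z + 1)*(z + 2)*(z - 4)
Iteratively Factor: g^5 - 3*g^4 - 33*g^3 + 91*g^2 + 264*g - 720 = (g - 5)*(g^4 + 2*g^3 - 23*g^2 - 24*g + 144) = (g - 5)*(g + 4)*(g^3 - 2*g^2 - 15*g + 36) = (g - 5)*(g + 4)^2*(g^2 - 6*g + 9) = (g - 5)*(g - 3)*(g + 4)^2*(g - 3)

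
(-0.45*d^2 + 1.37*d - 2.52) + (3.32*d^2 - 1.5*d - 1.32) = 2.87*d^2 - 0.13*d - 3.84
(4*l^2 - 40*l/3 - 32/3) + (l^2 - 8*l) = 5*l^2 - 64*l/3 - 32/3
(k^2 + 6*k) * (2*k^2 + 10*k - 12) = 2*k^4 + 22*k^3 + 48*k^2 - 72*k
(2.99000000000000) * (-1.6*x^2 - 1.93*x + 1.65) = -4.784*x^2 - 5.7707*x + 4.9335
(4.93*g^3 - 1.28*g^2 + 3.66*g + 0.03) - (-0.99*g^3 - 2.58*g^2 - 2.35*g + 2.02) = 5.92*g^3 + 1.3*g^2 + 6.01*g - 1.99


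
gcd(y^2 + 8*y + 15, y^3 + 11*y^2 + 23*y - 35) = y + 5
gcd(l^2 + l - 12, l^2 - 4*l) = 1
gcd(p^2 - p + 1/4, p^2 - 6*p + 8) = 1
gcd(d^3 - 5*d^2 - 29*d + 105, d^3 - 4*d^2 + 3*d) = d - 3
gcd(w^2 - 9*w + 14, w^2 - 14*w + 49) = w - 7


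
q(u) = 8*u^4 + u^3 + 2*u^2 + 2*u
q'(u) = 32*u^3 + 3*u^2 + 4*u + 2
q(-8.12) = 34359.00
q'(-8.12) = -16965.07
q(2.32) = 259.65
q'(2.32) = 427.02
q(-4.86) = 4385.81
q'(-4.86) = -3619.90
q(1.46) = 46.65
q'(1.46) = 113.82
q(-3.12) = 740.93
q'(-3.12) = -953.16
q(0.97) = 11.82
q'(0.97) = 37.91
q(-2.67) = 396.45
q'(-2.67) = -596.39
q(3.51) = 1289.18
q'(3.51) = 1436.79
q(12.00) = 167928.00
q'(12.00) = 55778.00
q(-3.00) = 633.00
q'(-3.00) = -847.00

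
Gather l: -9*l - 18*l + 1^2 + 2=3 - 27*l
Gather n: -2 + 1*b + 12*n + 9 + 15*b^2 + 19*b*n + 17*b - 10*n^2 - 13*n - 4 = 15*b^2 + 18*b - 10*n^2 + n*(19*b - 1) + 3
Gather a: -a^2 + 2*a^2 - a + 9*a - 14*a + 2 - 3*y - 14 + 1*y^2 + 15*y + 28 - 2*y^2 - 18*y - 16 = a^2 - 6*a - y^2 - 6*y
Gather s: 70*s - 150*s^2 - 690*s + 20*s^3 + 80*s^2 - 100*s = 20*s^3 - 70*s^2 - 720*s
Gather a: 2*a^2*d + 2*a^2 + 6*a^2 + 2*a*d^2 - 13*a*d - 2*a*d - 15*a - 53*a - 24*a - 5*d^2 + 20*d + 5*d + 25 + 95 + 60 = a^2*(2*d + 8) + a*(2*d^2 - 15*d - 92) - 5*d^2 + 25*d + 180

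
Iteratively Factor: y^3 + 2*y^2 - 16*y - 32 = (y - 4)*(y^2 + 6*y + 8) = (y - 4)*(y + 2)*(y + 4)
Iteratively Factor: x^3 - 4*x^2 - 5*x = (x)*(x^2 - 4*x - 5) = x*(x - 5)*(x + 1)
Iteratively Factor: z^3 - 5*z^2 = (z)*(z^2 - 5*z) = z^2*(z - 5)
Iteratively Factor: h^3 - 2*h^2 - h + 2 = (h - 2)*(h^2 - 1) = (h - 2)*(h + 1)*(h - 1)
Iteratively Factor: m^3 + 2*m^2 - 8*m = (m + 4)*(m^2 - 2*m) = (m - 2)*(m + 4)*(m)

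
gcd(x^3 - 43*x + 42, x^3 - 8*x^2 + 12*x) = x - 6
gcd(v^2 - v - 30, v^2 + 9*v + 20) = v + 5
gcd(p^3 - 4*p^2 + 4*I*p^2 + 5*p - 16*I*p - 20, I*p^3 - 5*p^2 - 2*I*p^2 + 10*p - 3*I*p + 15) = p + 5*I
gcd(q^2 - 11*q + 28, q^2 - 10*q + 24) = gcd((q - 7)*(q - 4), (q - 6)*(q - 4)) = q - 4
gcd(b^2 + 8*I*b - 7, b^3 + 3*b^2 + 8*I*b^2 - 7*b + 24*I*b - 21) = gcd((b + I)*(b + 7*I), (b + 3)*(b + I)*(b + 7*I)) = b^2 + 8*I*b - 7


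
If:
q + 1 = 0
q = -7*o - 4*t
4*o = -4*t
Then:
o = 1/3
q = -1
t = -1/3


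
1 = 1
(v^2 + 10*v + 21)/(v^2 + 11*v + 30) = (v^2 + 10*v + 21)/(v^2 + 11*v + 30)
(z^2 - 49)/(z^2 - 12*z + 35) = (z + 7)/(z - 5)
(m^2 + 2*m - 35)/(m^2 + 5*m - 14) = (m - 5)/(m - 2)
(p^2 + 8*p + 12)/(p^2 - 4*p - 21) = (p^2 + 8*p + 12)/(p^2 - 4*p - 21)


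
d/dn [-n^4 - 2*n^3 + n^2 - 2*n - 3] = -4*n^3 - 6*n^2 + 2*n - 2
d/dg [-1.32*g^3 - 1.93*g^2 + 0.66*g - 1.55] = -3.96*g^2 - 3.86*g + 0.66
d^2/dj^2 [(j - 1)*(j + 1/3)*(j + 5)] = 6*j + 26/3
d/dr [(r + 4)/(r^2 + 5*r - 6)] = (r^2 + 5*r - (r + 4)*(2*r + 5) - 6)/(r^2 + 5*r - 6)^2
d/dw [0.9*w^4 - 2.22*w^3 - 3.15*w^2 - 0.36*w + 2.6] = 3.6*w^3 - 6.66*w^2 - 6.3*w - 0.36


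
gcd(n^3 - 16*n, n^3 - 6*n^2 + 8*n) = n^2 - 4*n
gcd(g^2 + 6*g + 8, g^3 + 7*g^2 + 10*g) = g + 2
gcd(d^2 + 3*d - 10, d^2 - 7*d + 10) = d - 2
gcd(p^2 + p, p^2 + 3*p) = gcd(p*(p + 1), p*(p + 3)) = p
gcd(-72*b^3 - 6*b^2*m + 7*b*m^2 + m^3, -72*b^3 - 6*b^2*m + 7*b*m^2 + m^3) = 72*b^3 + 6*b^2*m - 7*b*m^2 - m^3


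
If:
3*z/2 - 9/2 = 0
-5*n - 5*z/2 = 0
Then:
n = -3/2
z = 3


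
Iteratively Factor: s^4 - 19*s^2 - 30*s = (s - 5)*(s^3 + 5*s^2 + 6*s) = (s - 5)*(s + 2)*(s^2 + 3*s) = s*(s - 5)*(s + 2)*(s + 3)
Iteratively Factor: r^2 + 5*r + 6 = (r + 3)*(r + 2)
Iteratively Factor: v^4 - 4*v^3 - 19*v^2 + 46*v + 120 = (v + 2)*(v^3 - 6*v^2 - 7*v + 60) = (v + 2)*(v + 3)*(v^2 - 9*v + 20) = (v - 5)*(v + 2)*(v + 3)*(v - 4)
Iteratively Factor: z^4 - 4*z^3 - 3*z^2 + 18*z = (z - 3)*(z^3 - z^2 - 6*z) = z*(z - 3)*(z^2 - z - 6) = z*(z - 3)*(z + 2)*(z - 3)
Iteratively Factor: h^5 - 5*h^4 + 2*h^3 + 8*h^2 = (h - 2)*(h^4 - 3*h^3 - 4*h^2) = h*(h - 2)*(h^3 - 3*h^2 - 4*h) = h^2*(h - 2)*(h^2 - 3*h - 4) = h^2*(h - 2)*(h + 1)*(h - 4)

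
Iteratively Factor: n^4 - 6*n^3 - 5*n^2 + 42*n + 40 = (n + 1)*(n^3 - 7*n^2 + 2*n + 40) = (n - 5)*(n + 1)*(n^2 - 2*n - 8) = (n - 5)*(n + 1)*(n + 2)*(n - 4)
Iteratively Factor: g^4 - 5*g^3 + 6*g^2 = (g - 2)*(g^3 - 3*g^2) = g*(g - 2)*(g^2 - 3*g) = g*(g - 3)*(g - 2)*(g)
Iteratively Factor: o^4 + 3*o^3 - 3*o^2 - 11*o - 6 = (o + 1)*(o^3 + 2*o^2 - 5*o - 6) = (o + 1)^2*(o^2 + o - 6) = (o + 1)^2*(o + 3)*(o - 2)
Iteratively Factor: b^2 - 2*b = (b)*(b - 2)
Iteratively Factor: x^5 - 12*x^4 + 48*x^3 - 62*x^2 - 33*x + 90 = (x - 2)*(x^4 - 10*x^3 + 28*x^2 - 6*x - 45) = (x - 3)*(x - 2)*(x^3 - 7*x^2 + 7*x + 15) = (x - 5)*(x - 3)*(x - 2)*(x^2 - 2*x - 3) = (x - 5)*(x - 3)*(x - 2)*(x + 1)*(x - 3)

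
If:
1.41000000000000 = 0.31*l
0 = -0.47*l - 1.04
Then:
No Solution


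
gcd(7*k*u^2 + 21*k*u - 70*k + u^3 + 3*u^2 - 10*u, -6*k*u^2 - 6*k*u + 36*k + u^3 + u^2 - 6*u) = u - 2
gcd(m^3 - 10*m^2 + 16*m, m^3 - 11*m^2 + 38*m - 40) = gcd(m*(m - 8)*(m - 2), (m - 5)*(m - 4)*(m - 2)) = m - 2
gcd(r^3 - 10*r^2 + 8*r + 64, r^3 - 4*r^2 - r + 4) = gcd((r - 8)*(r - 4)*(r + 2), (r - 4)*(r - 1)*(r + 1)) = r - 4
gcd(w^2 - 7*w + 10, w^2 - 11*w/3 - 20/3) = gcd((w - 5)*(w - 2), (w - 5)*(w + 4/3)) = w - 5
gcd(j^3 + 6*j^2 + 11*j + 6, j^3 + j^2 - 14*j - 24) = j^2 + 5*j + 6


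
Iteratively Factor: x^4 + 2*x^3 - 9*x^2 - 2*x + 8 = (x - 1)*(x^3 + 3*x^2 - 6*x - 8) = (x - 1)*(x + 4)*(x^2 - x - 2) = (x - 2)*(x - 1)*(x + 4)*(x + 1)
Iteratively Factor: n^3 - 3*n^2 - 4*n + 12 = (n - 2)*(n^2 - n - 6) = (n - 2)*(n + 2)*(n - 3)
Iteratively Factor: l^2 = (l)*(l)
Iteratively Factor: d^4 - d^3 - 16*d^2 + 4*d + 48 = (d - 2)*(d^3 + d^2 - 14*d - 24) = (d - 2)*(d + 3)*(d^2 - 2*d - 8) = (d - 2)*(d + 2)*(d + 3)*(d - 4)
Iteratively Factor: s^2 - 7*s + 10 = (s - 5)*(s - 2)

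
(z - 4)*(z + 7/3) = z^2 - 5*z/3 - 28/3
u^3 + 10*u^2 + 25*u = u*(u + 5)^2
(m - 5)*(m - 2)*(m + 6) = m^3 - m^2 - 32*m + 60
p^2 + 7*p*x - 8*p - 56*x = (p - 8)*(p + 7*x)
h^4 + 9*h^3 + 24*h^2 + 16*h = h*(h + 1)*(h + 4)^2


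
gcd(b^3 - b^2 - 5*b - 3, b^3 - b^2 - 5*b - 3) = b^3 - b^2 - 5*b - 3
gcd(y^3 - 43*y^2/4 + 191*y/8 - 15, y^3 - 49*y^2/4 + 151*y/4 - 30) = y^2 - 37*y/4 + 10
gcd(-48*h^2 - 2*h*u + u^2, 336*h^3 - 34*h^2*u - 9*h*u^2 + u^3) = -48*h^2 - 2*h*u + u^2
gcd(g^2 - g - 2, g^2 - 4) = g - 2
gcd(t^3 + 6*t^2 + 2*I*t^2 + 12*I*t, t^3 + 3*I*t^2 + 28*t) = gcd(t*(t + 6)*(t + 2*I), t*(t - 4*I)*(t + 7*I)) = t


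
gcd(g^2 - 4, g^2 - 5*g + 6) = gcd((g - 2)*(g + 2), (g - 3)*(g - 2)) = g - 2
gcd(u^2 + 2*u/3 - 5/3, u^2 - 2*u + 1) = u - 1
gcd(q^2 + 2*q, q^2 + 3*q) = q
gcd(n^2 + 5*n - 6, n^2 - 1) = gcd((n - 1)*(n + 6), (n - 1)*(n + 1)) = n - 1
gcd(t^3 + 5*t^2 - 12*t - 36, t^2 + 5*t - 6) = t + 6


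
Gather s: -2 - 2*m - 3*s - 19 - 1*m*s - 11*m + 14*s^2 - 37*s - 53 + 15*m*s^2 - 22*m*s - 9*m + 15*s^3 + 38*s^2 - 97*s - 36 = -22*m + 15*s^3 + s^2*(15*m + 52) + s*(-23*m - 137) - 110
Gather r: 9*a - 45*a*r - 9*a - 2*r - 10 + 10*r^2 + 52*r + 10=10*r^2 + r*(50 - 45*a)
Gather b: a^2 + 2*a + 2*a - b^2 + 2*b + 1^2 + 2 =a^2 + 4*a - b^2 + 2*b + 3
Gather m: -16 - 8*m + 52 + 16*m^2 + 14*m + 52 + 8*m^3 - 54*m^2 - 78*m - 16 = 8*m^3 - 38*m^2 - 72*m + 72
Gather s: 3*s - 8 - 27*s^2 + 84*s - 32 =-27*s^2 + 87*s - 40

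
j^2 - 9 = (j - 3)*(j + 3)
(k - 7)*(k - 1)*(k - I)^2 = k^4 - 8*k^3 - 2*I*k^3 + 6*k^2 + 16*I*k^2 + 8*k - 14*I*k - 7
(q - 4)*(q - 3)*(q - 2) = q^3 - 9*q^2 + 26*q - 24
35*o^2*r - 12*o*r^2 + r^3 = r*(-7*o + r)*(-5*o + r)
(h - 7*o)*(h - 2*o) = h^2 - 9*h*o + 14*o^2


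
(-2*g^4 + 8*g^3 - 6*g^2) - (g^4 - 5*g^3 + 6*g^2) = -3*g^4 + 13*g^3 - 12*g^2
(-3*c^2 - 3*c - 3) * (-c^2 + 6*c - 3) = 3*c^4 - 15*c^3 - 6*c^2 - 9*c + 9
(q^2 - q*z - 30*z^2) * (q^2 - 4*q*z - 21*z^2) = q^4 - 5*q^3*z - 47*q^2*z^2 + 141*q*z^3 + 630*z^4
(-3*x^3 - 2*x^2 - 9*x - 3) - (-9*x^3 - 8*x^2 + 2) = 6*x^3 + 6*x^2 - 9*x - 5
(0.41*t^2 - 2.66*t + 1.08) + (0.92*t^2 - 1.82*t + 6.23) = 1.33*t^2 - 4.48*t + 7.31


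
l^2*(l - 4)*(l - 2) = l^4 - 6*l^3 + 8*l^2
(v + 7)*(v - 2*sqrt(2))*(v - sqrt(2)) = v^3 - 3*sqrt(2)*v^2 + 7*v^2 - 21*sqrt(2)*v + 4*v + 28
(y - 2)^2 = y^2 - 4*y + 4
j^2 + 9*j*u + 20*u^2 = (j + 4*u)*(j + 5*u)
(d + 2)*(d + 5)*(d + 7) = d^3 + 14*d^2 + 59*d + 70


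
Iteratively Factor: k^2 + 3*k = (k)*(k + 3)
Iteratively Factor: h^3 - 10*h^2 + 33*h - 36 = (h - 3)*(h^2 - 7*h + 12) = (h - 4)*(h - 3)*(h - 3)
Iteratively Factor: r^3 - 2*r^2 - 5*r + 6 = (r - 1)*(r^2 - r - 6) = (r - 1)*(r + 2)*(r - 3)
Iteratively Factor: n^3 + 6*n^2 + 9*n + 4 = (n + 1)*(n^2 + 5*n + 4) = (n + 1)*(n + 4)*(n + 1)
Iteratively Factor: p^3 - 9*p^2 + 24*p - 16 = (p - 4)*(p^2 - 5*p + 4) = (p - 4)^2*(p - 1)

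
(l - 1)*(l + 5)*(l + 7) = l^3 + 11*l^2 + 23*l - 35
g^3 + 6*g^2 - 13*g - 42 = (g - 3)*(g + 2)*(g + 7)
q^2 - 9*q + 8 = (q - 8)*(q - 1)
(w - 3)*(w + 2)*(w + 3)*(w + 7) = w^4 + 9*w^3 + 5*w^2 - 81*w - 126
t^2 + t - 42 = (t - 6)*(t + 7)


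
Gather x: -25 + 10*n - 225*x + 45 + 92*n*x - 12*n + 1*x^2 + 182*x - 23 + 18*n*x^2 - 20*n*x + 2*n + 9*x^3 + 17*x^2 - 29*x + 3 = 9*x^3 + x^2*(18*n + 18) + x*(72*n - 72)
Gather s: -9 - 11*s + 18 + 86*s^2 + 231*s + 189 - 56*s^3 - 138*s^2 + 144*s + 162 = -56*s^3 - 52*s^2 + 364*s + 360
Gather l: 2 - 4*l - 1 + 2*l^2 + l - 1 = 2*l^2 - 3*l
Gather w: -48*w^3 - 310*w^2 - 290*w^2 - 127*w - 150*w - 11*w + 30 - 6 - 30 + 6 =-48*w^3 - 600*w^2 - 288*w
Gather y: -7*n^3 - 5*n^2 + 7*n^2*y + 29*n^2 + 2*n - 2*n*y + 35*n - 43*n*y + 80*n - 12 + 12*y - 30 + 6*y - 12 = -7*n^3 + 24*n^2 + 117*n + y*(7*n^2 - 45*n + 18) - 54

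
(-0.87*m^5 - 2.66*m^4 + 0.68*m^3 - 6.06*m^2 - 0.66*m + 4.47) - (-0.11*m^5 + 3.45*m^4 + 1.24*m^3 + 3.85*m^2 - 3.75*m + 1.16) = -0.76*m^5 - 6.11*m^4 - 0.56*m^3 - 9.91*m^2 + 3.09*m + 3.31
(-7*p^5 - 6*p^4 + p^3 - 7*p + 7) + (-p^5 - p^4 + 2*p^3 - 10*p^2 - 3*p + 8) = -8*p^5 - 7*p^4 + 3*p^3 - 10*p^2 - 10*p + 15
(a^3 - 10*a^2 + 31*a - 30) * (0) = 0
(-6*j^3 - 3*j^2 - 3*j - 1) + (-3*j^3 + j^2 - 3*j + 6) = -9*j^3 - 2*j^2 - 6*j + 5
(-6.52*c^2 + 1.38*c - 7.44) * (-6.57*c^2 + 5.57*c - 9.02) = 42.8364*c^4 - 45.383*c^3 + 115.3778*c^2 - 53.8884*c + 67.1088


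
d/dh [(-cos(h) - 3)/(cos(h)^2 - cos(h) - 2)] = (sin(h)^2 - 6*cos(h))*sin(h)/(sin(h)^2 + cos(h) + 1)^2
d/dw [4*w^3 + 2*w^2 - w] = 12*w^2 + 4*w - 1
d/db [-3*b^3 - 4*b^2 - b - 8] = -9*b^2 - 8*b - 1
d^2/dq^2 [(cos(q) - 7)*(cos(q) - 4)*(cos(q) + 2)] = -27*cos(q)/4 + 18*cos(2*q) - 9*cos(3*q)/4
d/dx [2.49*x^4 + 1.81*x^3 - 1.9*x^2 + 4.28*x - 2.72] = 9.96*x^3 + 5.43*x^2 - 3.8*x + 4.28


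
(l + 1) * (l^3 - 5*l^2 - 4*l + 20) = l^4 - 4*l^3 - 9*l^2 + 16*l + 20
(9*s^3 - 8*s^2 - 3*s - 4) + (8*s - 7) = 9*s^3 - 8*s^2 + 5*s - 11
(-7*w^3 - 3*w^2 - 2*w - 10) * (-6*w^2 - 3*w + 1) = 42*w^5 + 39*w^4 + 14*w^3 + 63*w^2 + 28*w - 10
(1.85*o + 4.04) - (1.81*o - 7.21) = 0.04*o + 11.25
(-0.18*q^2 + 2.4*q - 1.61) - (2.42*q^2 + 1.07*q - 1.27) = -2.6*q^2 + 1.33*q - 0.34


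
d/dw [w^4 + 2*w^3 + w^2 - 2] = 2*w*(2*w^2 + 3*w + 1)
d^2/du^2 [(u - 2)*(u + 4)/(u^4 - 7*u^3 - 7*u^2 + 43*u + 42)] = 2*(3*u^8 - 9*u^7 - 136*u^6 + 834*u^5 - 1413*u^4 - 1605*u^3 + 12474*u^2 + 1932*u - 18992)/(u^12 - 21*u^11 + 126*u^10 + 80*u^9 - 2562*u^8 + 1722*u^7 + 22256*u^6 - 9324*u^5 - 103215*u^4 - 33389*u^3 + 195930*u^2 + 227556*u + 74088)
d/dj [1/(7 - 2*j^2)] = 4*j/(2*j^2 - 7)^2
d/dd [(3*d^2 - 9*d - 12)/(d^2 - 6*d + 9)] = 3*(17 - 3*d)/(d^3 - 9*d^2 + 27*d - 27)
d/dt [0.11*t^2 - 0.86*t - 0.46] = 0.22*t - 0.86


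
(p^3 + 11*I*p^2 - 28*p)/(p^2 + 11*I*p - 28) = p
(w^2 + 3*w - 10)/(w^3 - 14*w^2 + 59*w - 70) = (w + 5)/(w^2 - 12*w + 35)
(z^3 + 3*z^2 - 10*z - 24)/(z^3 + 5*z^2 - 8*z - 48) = (z + 2)/(z + 4)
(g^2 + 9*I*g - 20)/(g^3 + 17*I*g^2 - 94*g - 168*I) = (g + 5*I)/(g^2 + 13*I*g - 42)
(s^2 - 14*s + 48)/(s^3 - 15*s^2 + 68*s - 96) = (s - 6)/(s^2 - 7*s + 12)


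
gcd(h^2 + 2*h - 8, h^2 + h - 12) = h + 4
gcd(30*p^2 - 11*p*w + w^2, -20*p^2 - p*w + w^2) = 5*p - w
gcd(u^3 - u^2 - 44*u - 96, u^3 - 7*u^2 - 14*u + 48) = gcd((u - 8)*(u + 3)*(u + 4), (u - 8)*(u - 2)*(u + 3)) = u^2 - 5*u - 24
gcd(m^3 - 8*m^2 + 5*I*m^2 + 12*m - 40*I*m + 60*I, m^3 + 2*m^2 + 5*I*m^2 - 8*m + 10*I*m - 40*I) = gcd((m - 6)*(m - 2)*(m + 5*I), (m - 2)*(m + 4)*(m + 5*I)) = m^2 + m*(-2 + 5*I) - 10*I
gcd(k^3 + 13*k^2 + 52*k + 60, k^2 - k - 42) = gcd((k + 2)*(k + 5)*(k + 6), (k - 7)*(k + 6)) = k + 6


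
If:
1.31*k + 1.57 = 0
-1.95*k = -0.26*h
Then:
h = -8.99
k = -1.20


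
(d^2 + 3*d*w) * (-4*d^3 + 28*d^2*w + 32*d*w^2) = -4*d^5 + 16*d^4*w + 116*d^3*w^2 + 96*d^2*w^3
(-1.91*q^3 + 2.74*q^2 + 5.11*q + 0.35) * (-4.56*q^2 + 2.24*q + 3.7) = 8.7096*q^5 - 16.7728*q^4 - 24.231*q^3 + 19.9884*q^2 + 19.691*q + 1.295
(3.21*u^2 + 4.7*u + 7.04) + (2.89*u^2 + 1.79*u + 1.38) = 6.1*u^2 + 6.49*u + 8.42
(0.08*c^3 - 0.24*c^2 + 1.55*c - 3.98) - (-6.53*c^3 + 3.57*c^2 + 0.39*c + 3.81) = 6.61*c^3 - 3.81*c^2 + 1.16*c - 7.79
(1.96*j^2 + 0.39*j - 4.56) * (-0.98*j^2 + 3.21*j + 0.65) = -1.9208*j^4 + 5.9094*j^3 + 6.9947*j^2 - 14.3841*j - 2.964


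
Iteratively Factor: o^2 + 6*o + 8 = (o + 4)*(o + 2)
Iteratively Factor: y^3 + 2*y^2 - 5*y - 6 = (y + 1)*(y^2 + y - 6) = (y + 1)*(y + 3)*(y - 2)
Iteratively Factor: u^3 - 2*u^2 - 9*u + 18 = (u - 3)*(u^2 + u - 6) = (u - 3)*(u - 2)*(u + 3)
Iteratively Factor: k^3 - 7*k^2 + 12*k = (k)*(k^2 - 7*k + 12) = k*(k - 4)*(k - 3)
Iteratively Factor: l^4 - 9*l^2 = (l)*(l^3 - 9*l) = l*(l - 3)*(l^2 + 3*l) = l*(l - 3)*(l + 3)*(l)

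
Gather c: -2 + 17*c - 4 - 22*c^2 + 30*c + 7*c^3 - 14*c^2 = 7*c^3 - 36*c^2 + 47*c - 6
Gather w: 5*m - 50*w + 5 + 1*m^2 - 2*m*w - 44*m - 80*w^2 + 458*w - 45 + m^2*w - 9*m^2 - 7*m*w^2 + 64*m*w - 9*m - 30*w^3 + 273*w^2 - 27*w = -8*m^2 - 48*m - 30*w^3 + w^2*(193 - 7*m) + w*(m^2 + 62*m + 381) - 40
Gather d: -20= -20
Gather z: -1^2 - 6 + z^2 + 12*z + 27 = z^2 + 12*z + 20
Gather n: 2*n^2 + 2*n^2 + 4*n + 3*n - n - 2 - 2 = 4*n^2 + 6*n - 4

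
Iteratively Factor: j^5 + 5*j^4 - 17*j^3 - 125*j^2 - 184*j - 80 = (j + 1)*(j^4 + 4*j^3 - 21*j^2 - 104*j - 80) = (j + 1)^2*(j^3 + 3*j^2 - 24*j - 80) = (j + 1)^2*(j + 4)*(j^2 - j - 20) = (j - 5)*(j + 1)^2*(j + 4)*(j + 4)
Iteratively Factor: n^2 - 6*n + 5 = (n - 5)*(n - 1)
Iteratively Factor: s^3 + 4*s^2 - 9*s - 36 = (s + 4)*(s^2 - 9) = (s - 3)*(s + 4)*(s + 3)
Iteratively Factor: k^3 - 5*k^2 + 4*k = (k - 1)*(k^2 - 4*k) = (k - 4)*(k - 1)*(k)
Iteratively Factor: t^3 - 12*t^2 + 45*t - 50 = (t - 2)*(t^2 - 10*t + 25) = (t - 5)*(t - 2)*(t - 5)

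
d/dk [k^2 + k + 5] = 2*k + 1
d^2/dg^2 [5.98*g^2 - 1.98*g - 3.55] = 11.9600000000000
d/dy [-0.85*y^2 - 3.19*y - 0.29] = -1.7*y - 3.19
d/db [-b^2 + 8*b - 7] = 8 - 2*b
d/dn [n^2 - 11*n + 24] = 2*n - 11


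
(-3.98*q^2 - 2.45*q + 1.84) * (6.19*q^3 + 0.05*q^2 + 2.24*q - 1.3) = -24.6362*q^5 - 15.3645*q^4 + 2.3519*q^3 - 0.222000000000001*q^2 + 7.3066*q - 2.392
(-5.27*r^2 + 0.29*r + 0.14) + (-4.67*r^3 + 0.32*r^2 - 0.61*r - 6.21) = -4.67*r^3 - 4.95*r^2 - 0.32*r - 6.07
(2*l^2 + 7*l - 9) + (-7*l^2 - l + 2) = -5*l^2 + 6*l - 7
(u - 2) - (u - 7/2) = 3/2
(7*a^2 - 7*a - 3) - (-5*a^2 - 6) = 12*a^2 - 7*a + 3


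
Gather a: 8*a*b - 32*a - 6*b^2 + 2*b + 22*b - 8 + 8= a*(8*b - 32) - 6*b^2 + 24*b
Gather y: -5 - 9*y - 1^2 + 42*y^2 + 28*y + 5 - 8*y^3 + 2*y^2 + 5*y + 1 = -8*y^3 + 44*y^2 + 24*y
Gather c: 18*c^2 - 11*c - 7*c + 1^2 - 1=18*c^2 - 18*c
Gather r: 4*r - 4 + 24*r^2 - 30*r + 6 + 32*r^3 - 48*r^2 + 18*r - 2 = 32*r^3 - 24*r^2 - 8*r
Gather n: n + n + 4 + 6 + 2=2*n + 12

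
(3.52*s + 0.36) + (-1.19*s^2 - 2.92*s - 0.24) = -1.19*s^2 + 0.6*s + 0.12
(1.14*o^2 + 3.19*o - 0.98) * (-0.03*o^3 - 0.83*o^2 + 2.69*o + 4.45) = -0.0342*o^5 - 1.0419*o^4 + 0.4483*o^3 + 14.4675*o^2 + 11.5593*o - 4.361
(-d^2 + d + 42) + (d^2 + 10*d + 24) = 11*d + 66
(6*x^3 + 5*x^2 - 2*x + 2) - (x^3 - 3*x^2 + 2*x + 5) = 5*x^3 + 8*x^2 - 4*x - 3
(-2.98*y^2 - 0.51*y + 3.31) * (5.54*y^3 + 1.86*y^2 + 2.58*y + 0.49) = -16.5092*y^5 - 8.3682*y^4 + 9.7004*y^3 + 3.3806*y^2 + 8.2899*y + 1.6219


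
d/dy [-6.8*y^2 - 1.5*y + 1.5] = -13.6*y - 1.5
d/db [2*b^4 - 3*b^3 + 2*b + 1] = 8*b^3 - 9*b^2 + 2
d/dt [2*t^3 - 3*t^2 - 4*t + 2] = 6*t^2 - 6*t - 4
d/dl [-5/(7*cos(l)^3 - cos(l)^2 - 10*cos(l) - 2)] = 5*(-21*cos(l)^2 + 2*cos(l) + 10)*sin(l)/(-7*cos(l)^3 + cos(l)^2 + 10*cos(l) + 2)^2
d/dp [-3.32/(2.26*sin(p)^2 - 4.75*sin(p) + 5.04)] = (15.0064*sin(p) - 15.77)*cos(p)/(2.26*sin(p)^2 - 4.75*sin(p) + 5.04)^2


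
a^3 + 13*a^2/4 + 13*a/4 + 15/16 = (a + 1/2)*(a + 5/4)*(a + 3/2)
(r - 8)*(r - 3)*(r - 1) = r^3 - 12*r^2 + 35*r - 24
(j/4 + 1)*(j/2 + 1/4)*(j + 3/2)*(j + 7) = j^4/8 + 13*j^3/8 + 203*j^2/32 + 257*j/32 + 21/8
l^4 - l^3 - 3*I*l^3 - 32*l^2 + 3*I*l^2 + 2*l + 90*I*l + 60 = (l - 6)*(l + 5)*(l - 2*I)*(l - I)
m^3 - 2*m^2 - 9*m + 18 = (m - 3)*(m - 2)*(m + 3)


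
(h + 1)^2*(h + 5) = h^3 + 7*h^2 + 11*h + 5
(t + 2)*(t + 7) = t^2 + 9*t + 14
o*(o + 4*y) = o^2 + 4*o*y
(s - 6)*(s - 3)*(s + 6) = s^3 - 3*s^2 - 36*s + 108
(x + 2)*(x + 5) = x^2 + 7*x + 10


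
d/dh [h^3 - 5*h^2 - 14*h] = 3*h^2 - 10*h - 14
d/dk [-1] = 0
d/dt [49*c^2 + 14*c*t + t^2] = 14*c + 2*t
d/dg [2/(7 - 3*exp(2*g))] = 12*exp(2*g)/(3*exp(2*g) - 7)^2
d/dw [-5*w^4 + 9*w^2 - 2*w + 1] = -20*w^3 + 18*w - 2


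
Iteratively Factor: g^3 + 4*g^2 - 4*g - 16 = (g - 2)*(g^2 + 6*g + 8) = (g - 2)*(g + 4)*(g + 2)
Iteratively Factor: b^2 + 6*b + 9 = (b + 3)*(b + 3)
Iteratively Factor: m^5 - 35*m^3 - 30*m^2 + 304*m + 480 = (m + 2)*(m^4 - 2*m^3 - 31*m^2 + 32*m + 240) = (m + 2)*(m + 4)*(m^3 - 6*m^2 - 7*m + 60) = (m - 4)*(m + 2)*(m + 4)*(m^2 - 2*m - 15) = (m - 5)*(m - 4)*(m + 2)*(m + 4)*(m + 3)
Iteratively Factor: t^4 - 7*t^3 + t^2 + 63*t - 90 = (t - 3)*(t^3 - 4*t^2 - 11*t + 30) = (t - 5)*(t - 3)*(t^2 + t - 6) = (t - 5)*(t - 3)*(t + 3)*(t - 2)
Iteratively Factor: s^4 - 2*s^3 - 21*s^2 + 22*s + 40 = (s + 4)*(s^3 - 6*s^2 + 3*s + 10) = (s - 2)*(s + 4)*(s^2 - 4*s - 5) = (s - 5)*(s - 2)*(s + 4)*(s + 1)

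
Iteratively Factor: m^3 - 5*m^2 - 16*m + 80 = (m - 5)*(m^2 - 16) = (m - 5)*(m + 4)*(m - 4)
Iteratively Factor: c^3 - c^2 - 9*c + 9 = (c - 1)*(c^2 - 9) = (c - 3)*(c - 1)*(c + 3)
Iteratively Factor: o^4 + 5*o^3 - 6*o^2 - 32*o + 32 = (o - 1)*(o^3 + 6*o^2 - 32) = (o - 1)*(o + 4)*(o^2 + 2*o - 8) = (o - 2)*(o - 1)*(o + 4)*(o + 4)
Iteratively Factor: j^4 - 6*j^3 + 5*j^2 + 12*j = (j + 1)*(j^3 - 7*j^2 + 12*j) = j*(j + 1)*(j^2 - 7*j + 12) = j*(j - 3)*(j + 1)*(j - 4)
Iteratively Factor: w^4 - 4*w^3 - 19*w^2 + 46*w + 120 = (w + 3)*(w^3 - 7*w^2 + 2*w + 40) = (w - 5)*(w + 3)*(w^2 - 2*w - 8) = (w - 5)*(w - 4)*(w + 3)*(w + 2)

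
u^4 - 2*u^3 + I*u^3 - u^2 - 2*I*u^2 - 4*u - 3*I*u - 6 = (u - 3)*(u + 1)*(u - I)*(u + 2*I)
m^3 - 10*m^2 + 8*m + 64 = (m - 8)*(m - 4)*(m + 2)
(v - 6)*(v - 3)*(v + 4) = v^3 - 5*v^2 - 18*v + 72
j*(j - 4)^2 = j^3 - 8*j^2 + 16*j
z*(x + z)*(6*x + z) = 6*x^2*z + 7*x*z^2 + z^3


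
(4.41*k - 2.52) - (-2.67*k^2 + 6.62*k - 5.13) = 2.67*k^2 - 2.21*k + 2.61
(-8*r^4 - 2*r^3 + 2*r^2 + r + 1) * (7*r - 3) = -56*r^5 + 10*r^4 + 20*r^3 + r^2 + 4*r - 3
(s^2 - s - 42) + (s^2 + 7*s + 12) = 2*s^2 + 6*s - 30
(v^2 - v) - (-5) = v^2 - v + 5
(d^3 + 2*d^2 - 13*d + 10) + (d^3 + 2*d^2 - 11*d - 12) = 2*d^3 + 4*d^2 - 24*d - 2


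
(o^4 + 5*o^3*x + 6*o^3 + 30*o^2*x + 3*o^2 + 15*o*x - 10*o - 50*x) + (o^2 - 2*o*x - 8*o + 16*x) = o^4 + 5*o^3*x + 6*o^3 + 30*o^2*x + 4*o^2 + 13*o*x - 18*o - 34*x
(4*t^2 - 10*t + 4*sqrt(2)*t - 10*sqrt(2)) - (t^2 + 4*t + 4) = 3*t^2 - 14*t + 4*sqrt(2)*t - 10*sqrt(2) - 4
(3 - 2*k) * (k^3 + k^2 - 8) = -2*k^4 + k^3 + 3*k^2 + 16*k - 24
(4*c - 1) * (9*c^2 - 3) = 36*c^3 - 9*c^2 - 12*c + 3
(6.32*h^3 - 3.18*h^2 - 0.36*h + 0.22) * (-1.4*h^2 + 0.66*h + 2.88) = -8.848*h^5 + 8.6232*h^4 + 16.6068*h^3 - 9.704*h^2 - 0.8916*h + 0.6336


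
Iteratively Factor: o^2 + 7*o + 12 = (o + 4)*(o + 3)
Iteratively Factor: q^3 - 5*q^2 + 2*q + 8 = (q + 1)*(q^2 - 6*q + 8) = (q - 4)*(q + 1)*(q - 2)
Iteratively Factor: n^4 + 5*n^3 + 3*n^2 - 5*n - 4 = (n + 4)*(n^3 + n^2 - n - 1) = (n + 1)*(n + 4)*(n^2 - 1) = (n + 1)^2*(n + 4)*(n - 1)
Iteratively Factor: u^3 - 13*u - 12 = (u + 1)*(u^2 - u - 12) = (u - 4)*(u + 1)*(u + 3)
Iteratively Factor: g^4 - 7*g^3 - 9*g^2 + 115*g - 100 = (g - 5)*(g^3 - 2*g^2 - 19*g + 20) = (g - 5)*(g + 4)*(g^2 - 6*g + 5) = (g - 5)*(g - 1)*(g + 4)*(g - 5)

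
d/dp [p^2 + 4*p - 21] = 2*p + 4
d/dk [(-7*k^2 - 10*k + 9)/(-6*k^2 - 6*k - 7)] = 2*(-9*k^2 + 103*k + 62)/(36*k^4 + 72*k^3 + 120*k^2 + 84*k + 49)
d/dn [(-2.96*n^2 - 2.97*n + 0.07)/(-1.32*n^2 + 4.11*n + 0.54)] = (-16.086*n^2 - 3.012*n - 1.8915)/(1.7424*n^4 - 10.8504*n^3 + 15.4665*n^2 + 4.4388*n + 0.2916)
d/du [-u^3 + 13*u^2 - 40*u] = -3*u^2 + 26*u - 40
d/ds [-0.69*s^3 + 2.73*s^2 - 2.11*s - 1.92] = -2.07*s^2 + 5.46*s - 2.11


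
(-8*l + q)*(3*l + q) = -24*l^2 - 5*l*q + q^2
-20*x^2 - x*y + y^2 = (-5*x + y)*(4*x + y)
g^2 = g^2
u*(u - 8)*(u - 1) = u^3 - 9*u^2 + 8*u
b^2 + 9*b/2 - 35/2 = (b - 5/2)*(b + 7)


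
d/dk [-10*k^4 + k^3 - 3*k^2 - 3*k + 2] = -40*k^3 + 3*k^2 - 6*k - 3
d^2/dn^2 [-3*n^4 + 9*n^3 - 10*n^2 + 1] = -36*n^2 + 54*n - 20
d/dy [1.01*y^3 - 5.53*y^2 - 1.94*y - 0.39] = 3.03*y^2 - 11.06*y - 1.94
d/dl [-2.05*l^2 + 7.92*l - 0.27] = 7.92 - 4.1*l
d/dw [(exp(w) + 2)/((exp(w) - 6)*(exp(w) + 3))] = (-exp(2*w) - 4*exp(w) - 12)*exp(w)/(exp(4*w) - 6*exp(3*w) - 27*exp(2*w) + 108*exp(w) + 324)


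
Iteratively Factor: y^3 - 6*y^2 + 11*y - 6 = (y - 1)*(y^2 - 5*y + 6) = (y - 3)*(y - 1)*(y - 2)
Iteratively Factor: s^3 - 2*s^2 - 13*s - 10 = (s + 1)*(s^2 - 3*s - 10) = (s - 5)*(s + 1)*(s + 2)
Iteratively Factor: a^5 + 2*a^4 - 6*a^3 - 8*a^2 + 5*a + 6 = (a + 3)*(a^4 - a^3 - 3*a^2 + a + 2) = (a - 1)*(a + 3)*(a^3 - 3*a - 2) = (a - 1)*(a + 1)*(a + 3)*(a^2 - a - 2) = (a - 2)*(a - 1)*(a + 1)*(a + 3)*(a + 1)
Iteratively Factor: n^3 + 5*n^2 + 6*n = (n + 2)*(n^2 + 3*n) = (n + 2)*(n + 3)*(n)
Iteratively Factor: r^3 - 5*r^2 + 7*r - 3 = (r - 1)*(r^2 - 4*r + 3) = (r - 1)^2*(r - 3)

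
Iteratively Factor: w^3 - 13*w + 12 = (w - 1)*(w^2 + w - 12) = (w - 3)*(w - 1)*(w + 4)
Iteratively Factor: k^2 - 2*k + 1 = (k - 1)*(k - 1)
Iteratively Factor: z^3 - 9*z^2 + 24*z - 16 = (z - 1)*(z^2 - 8*z + 16) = (z - 4)*(z - 1)*(z - 4)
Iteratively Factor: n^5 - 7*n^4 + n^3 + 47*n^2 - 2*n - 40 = (n - 4)*(n^4 - 3*n^3 - 11*n^2 + 3*n + 10) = (n - 4)*(n + 2)*(n^3 - 5*n^2 - n + 5) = (n - 4)*(n + 1)*(n + 2)*(n^2 - 6*n + 5) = (n - 5)*(n - 4)*(n + 1)*(n + 2)*(n - 1)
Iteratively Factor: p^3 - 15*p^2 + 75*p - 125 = (p - 5)*(p^2 - 10*p + 25) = (p - 5)^2*(p - 5)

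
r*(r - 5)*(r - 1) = r^3 - 6*r^2 + 5*r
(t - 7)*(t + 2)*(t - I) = t^3 - 5*t^2 - I*t^2 - 14*t + 5*I*t + 14*I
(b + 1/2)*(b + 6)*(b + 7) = b^3 + 27*b^2/2 + 97*b/2 + 21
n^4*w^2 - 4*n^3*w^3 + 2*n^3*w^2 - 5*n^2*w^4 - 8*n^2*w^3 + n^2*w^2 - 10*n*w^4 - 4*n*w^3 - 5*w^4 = (n - 5*w)*(n + w)*(n*w + w)^2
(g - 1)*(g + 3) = g^2 + 2*g - 3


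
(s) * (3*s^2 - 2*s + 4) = 3*s^3 - 2*s^2 + 4*s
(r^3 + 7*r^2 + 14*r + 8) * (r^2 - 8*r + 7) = r^5 - r^4 - 35*r^3 - 55*r^2 + 34*r + 56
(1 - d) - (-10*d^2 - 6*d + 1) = 10*d^2 + 5*d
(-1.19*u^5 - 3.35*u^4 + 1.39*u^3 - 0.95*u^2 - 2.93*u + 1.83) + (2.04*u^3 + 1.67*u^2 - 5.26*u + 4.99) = -1.19*u^5 - 3.35*u^4 + 3.43*u^3 + 0.72*u^2 - 8.19*u + 6.82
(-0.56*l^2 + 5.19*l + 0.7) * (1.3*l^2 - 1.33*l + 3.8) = -0.728*l^4 + 7.4918*l^3 - 8.1207*l^2 + 18.791*l + 2.66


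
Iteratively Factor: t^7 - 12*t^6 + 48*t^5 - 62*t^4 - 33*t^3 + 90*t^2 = (t - 2)*(t^6 - 10*t^5 + 28*t^4 - 6*t^3 - 45*t^2) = (t - 3)*(t - 2)*(t^5 - 7*t^4 + 7*t^3 + 15*t^2) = (t - 3)*(t - 2)*(t + 1)*(t^4 - 8*t^3 + 15*t^2) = t*(t - 3)*(t - 2)*(t + 1)*(t^3 - 8*t^2 + 15*t) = t^2*(t - 3)*(t - 2)*(t + 1)*(t^2 - 8*t + 15) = t^2*(t - 5)*(t - 3)*(t - 2)*(t + 1)*(t - 3)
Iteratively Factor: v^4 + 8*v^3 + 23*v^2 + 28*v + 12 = (v + 2)*(v^3 + 6*v^2 + 11*v + 6) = (v + 1)*(v + 2)*(v^2 + 5*v + 6) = (v + 1)*(v + 2)*(v + 3)*(v + 2)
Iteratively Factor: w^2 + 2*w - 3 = (w - 1)*(w + 3)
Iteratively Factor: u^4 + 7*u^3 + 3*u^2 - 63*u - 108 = (u + 3)*(u^3 + 4*u^2 - 9*u - 36) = (u + 3)*(u + 4)*(u^2 - 9) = (u + 3)^2*(u + 4)*(u - 3)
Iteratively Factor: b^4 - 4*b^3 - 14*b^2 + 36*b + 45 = (b - 5)*(b^3 + b^2 - 9*b - 9) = (b - 5)*(b + 1)*(b^2 - 9) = (b - 5)*(b + 1)*(b + 3)*(b - 3)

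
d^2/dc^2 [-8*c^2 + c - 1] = -16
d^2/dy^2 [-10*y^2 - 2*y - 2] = -20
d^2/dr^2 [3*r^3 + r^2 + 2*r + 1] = 18*r + 2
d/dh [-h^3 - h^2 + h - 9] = -3*h^2 - 2*h + 1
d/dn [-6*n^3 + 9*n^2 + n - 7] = -18*n^2 + 18*n + 1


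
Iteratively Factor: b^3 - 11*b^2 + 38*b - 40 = (b - 2)*(b^2 - 9*b + 20) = (b - 5)*(b - 2)*(b - 4)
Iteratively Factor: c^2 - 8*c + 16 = (c - 4)*(c - 4)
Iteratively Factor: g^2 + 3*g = (g)*(g + 3)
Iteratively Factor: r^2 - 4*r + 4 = (r - 2)*(r - 2)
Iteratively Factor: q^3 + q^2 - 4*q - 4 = (q + 2)*(q^2 - q - 2) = (q + 1)*(q + 2)*(q - 2)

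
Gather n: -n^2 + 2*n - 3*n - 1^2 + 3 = -n^2 - n + 2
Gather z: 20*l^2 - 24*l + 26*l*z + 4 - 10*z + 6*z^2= 20*l^2 - 24*l + 6*z^2 + z*(26*l - 10) + 4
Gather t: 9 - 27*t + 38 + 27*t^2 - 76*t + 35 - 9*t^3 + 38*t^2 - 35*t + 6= -9*t^3 + 65*t^2 - 138*t + 88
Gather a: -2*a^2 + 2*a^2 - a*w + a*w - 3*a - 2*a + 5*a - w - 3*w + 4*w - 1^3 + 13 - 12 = 0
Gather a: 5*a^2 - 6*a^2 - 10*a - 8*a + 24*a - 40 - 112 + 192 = -a^2 + 6*a + 40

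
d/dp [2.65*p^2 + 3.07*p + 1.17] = 5.3*p + 3.07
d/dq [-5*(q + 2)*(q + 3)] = -10*q - 25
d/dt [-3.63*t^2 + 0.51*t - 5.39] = 0.51 - 7.26*t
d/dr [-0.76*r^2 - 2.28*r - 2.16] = -1.52*r - 2.28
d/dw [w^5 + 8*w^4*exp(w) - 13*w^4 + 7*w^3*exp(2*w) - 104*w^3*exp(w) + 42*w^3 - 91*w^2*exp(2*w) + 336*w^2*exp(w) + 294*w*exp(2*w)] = 8*w^4*exp(w) + 5*w^4 + 14*w^3*exp(2*w) - 72*w^3*exp(w) - 52*w^3 - 161*w^2*exp(2*w) + 24*w^2*exp(w) + 126*w^2 + 406*w*exp(2*w) + 672*w*exp(w) + 294*exp(2*w)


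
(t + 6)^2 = t^2 + 12*t + 36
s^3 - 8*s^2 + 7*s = s*(s - 7)*(s - 1)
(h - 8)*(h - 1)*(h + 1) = h^3 - 8*h^2 - h + 8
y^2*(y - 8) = y^3 - 8*y^2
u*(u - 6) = u^2 - 6*u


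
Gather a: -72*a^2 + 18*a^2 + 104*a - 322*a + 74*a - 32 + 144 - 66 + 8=-54*a^2 - 144*a + 54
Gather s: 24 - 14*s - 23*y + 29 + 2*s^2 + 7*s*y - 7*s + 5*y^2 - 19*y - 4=2*s^2 + s*(7*y - 21) + 5*y^2 - 42*y + 49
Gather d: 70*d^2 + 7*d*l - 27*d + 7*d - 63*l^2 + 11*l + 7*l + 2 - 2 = 70*d^2 + d*(7*l - 20) - 63*l^2 + 18*l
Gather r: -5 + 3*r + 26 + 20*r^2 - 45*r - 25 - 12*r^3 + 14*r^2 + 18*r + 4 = -12*r^3 + 34*r^2 - 24*r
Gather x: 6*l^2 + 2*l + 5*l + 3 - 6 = 6*l^2 + 7*l - 3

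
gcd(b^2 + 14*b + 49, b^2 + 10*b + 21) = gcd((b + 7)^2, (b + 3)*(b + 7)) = b + 7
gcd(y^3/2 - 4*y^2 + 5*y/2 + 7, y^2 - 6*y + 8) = y - 2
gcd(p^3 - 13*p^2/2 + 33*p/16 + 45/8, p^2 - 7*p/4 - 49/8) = 1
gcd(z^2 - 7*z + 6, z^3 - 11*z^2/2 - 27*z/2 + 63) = z - 6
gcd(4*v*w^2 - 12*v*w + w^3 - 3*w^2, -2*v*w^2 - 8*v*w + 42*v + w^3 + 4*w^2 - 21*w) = w - 3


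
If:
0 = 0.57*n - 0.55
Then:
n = 0.96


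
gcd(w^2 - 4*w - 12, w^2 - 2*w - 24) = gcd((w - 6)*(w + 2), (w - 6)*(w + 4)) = w - 6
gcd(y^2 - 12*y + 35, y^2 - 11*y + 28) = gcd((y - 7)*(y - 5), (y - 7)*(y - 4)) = y - 7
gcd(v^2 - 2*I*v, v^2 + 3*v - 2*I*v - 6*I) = v - 2*I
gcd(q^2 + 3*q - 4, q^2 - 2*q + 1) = q - 1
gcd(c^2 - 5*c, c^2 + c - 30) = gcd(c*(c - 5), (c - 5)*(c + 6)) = c - 5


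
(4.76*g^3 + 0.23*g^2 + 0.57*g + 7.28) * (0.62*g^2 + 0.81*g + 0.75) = 2.9512*g^5 + 3.9982*g^4 + 4.1097*g^3 + 5.1478*g^2 + 6.3243*g + 5.46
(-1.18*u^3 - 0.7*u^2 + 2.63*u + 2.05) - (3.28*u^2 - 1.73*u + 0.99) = -1.18*u^3 - 3.98*u^2 + 4.36*u + 1.06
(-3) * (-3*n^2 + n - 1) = 9*n^2 - 3*n + 3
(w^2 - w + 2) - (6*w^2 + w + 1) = -5*w^2 - 2*w + 1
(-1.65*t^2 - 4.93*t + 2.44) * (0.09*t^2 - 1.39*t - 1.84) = -0.1485*t^4 + 1.8498*t^3 + 10.1083*t^2 + 5.6796*t - 4.4896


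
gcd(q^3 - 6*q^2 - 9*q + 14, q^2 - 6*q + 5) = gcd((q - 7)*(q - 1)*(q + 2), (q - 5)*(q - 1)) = q - 1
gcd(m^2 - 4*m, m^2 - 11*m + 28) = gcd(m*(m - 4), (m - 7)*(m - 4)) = m - 4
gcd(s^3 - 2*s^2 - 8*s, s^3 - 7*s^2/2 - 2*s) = s^2 - 4*s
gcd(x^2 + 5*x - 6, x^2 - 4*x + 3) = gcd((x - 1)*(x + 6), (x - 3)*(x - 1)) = x - 1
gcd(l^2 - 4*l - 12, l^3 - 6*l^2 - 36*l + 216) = l - 6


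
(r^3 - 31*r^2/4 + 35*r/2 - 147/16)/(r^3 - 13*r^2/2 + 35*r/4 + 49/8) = (4*r - 3)/(2*(2*r + 1))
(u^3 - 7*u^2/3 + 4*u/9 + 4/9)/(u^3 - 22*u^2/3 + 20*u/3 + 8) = (9*u^2 - 3*u - 2)/(3*(3*u^2 - 16*u - 12))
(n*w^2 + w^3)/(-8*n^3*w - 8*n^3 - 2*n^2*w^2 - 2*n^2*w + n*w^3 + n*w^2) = w^2*(n + w)/(n*(-8*n^2*w - 8*n^2 - 2*n*w^2 - 2*n*w + w^3 + w^2))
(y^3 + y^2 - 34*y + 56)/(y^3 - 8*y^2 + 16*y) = (y^2 + 5*y - 14)/(y*(y - 4))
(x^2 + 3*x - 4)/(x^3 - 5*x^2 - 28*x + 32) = 1/(x - 8)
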